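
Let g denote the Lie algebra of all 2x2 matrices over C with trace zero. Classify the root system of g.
type A_1

This is sl(2), which has dimension 2^2 - 1 = 3 and rank 2 - 1 = 1 (a Cartan subalgebra is the diagonal traceless matrices). In the classification of classical Lie algebras, the special linear algebra sl(n+1) has type A_n; here n = 1, so the Dynkin diagram is a chain of 1 nodes with single edges (A_1). Hence the type is A_1.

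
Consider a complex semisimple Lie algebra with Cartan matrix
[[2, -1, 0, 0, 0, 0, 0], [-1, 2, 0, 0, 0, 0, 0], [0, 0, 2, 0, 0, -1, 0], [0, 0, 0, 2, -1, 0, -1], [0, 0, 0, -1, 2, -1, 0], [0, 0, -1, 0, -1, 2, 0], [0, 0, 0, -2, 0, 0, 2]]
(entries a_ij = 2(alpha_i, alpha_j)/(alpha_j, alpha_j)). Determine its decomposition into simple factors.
A2 ⊕ C5

The diagram associated to this matrix has two connected components: the simple roots {alpha_1, alpha_2} form a chain of 2 nodes with single edges (A_2), and {alpha_3, alpha_4, alpha_5, alpha_6, alpha_7} form a chain of 5 nodes with a double edge at one end; the terminal node there is the unique long simple root (C_5). A semisimple Lie algebra decomposes uniquely as the direct sum of simple ideals, one per connected component of its Dynkin diagram, so g ≅ A_2 ⊕ C_5 (dimension 8 + 55 = 63).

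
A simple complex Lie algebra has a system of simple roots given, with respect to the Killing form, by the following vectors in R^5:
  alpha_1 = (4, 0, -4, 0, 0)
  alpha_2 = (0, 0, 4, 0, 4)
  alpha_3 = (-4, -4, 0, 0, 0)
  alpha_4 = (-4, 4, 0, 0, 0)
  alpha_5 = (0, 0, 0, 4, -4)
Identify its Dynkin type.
D_5 (so(10))

Compute the Cartan integers a_ij = 2(alpha_i, alpha_j)/(alpha_j, alpha_j); the resulting 5x5 Cartan matrix is
[[2, -1, -1, -1, 0], [-1, 2, 0, 0, -1], [-1, 0, 2, 0, 0], [-1, 0, 0, 2, 0], [0, -1, 0, 0, 2]].
All simple roots have the same length, so the diagram is simply laced. The associated Dynkin diagram is a chain of 3 nodes with a fork of two nodes at one end (D_5), so the type is D_5 (the algebra so(10)).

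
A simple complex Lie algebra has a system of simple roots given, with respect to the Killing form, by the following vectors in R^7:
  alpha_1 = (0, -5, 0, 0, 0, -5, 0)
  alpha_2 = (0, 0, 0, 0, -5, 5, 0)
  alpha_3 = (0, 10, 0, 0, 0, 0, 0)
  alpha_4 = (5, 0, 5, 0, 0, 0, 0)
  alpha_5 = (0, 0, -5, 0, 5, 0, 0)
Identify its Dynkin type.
type C_5

Compute the Cartan integers a_ij = 2(alpha_i, alpha_j)/(alpha_j, alpha_j); the resulting 5x5 Cartan matrix is
[[2, -1, -1, 0, 0], [-1, 2, 0, 0, -1], [-2, 0, 2, 0, 0], [0, 0, 0, 2, -1], [0, -1, 0, -1, 2]].
The roots have two lengths (squared-length ratio 2:1); the short ones are alpha_{1,2,4,5}. The associated Dynkin diagram is a chain of 5 nodes with a double edge at one end; the terminal node there is the unique long simple root (C_5), so the type is C_5 (the algebra sp(10)).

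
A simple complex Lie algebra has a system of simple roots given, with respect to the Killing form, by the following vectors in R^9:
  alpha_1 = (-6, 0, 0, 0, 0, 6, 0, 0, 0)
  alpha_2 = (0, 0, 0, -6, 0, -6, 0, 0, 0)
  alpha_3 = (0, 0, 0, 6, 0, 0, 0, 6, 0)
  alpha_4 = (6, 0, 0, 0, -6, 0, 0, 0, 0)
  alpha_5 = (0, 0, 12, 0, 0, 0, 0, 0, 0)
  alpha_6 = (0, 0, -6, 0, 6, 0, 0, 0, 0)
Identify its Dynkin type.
Compute the Cartan integers a_ij = 2(alpha_i, alpha_j)/(alpha_j, alpha_j); the resulting 6x6 Cartan matrix is
[[2, -1, 0, -1, 0, 0], [-1, 2, -1, 0, 0, 0], [0, -1, 2, 0, 0, 0], [-1, 0, 0, 2, 0, -1], [0, 0, 0, 0, 2, -2], [0, 0, 0, -1, -1, 2]].
The roots have two lengths (squared-length ratio 2:1); the short ones are alpha_{1,2,3,4,6}. The associated Dynkin diagram is a chain of 6 nodes with a double edge at one end; the terminal node there is the unique long simple root (C_6), so the type is C_6 (the algebra sp(12)).

type C_6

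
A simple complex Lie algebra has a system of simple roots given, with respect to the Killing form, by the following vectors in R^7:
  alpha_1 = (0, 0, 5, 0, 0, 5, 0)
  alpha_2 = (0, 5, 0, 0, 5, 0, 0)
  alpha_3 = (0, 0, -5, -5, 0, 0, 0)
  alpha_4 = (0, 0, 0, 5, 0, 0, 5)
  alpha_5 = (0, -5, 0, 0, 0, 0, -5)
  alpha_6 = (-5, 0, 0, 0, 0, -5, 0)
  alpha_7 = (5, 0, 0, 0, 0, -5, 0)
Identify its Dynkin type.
Compute the Cartan integers a_ij = 2(alpha_i, alpha_j)/(alpha_j, alpha_j); the resulting 7x7 Cartan matrix is
[[2, 0, -1, 0, 0, -1, -1], [0, 2, 0, 0, -1, 0, 0], [-1, 0, 2, -1, 0, 0, 0], [0, 0, -1, 2, -1, 0, 0], [0, -1, 0, -1, 2, 0, 0], [-1, 0, 0, 0, 0, 2, 0], [-1, 0, 0, 0, 0, 0, 2]].
All simple roots have the same length, so the diagram is simply laced. The associated Dynkin diagram is a chain of 5 nodes with a fork of two nodes at one end (D_7), so the type is D_7 (the algebra so(14)).

D_7 (so(14))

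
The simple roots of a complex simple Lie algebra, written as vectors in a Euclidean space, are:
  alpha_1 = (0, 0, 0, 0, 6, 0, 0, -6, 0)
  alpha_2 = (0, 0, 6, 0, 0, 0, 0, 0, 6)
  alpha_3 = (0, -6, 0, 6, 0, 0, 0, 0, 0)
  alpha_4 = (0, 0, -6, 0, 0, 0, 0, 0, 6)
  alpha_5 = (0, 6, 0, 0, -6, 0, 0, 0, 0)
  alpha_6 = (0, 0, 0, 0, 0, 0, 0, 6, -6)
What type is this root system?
Compute the Cartan integers a_ij = 2(alpha_i, alpha_j)/(alpha_j, alpha_j); the resulting 6x6 Cartan matrix is
[[2, 0, 0, 0, -1, -1], [0, 2, 0, 0, 0, -1], [0, 0, 2, 0, -1, 0], [0, 0, 0, 2, 0, -1], [-1, 0, -1, 0, 2, 0], [-1, -1, 0, -1, 0, 2]].
All simple roots have the same length, so the diagram is simply laced. The associated Dynkin diagram is a chain of 4 nodes with a fork of two nodes at one end (D_6), so the type is D_6 (the algebra so(12)).

D6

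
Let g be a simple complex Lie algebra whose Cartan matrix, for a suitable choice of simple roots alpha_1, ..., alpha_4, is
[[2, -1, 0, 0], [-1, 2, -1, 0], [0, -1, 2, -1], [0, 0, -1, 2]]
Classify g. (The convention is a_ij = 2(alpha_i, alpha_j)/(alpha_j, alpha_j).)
type A_4

The matrix has rank 4 with 2's on the diagonal. Reading the off-diagonal entries as Dynkin edges (a single edge where a_ij = a_ji = -1; a double or triple edge where a_ij * a_ji = 2 or 3), the diagram is a chain of 4 nodes with single edges (A_4). One simple-root ordering that puts it in standard form is (alpha_1, alpha_2, alpha_3, alpha_4). So the algebra is type A_4, i.e. sl(5).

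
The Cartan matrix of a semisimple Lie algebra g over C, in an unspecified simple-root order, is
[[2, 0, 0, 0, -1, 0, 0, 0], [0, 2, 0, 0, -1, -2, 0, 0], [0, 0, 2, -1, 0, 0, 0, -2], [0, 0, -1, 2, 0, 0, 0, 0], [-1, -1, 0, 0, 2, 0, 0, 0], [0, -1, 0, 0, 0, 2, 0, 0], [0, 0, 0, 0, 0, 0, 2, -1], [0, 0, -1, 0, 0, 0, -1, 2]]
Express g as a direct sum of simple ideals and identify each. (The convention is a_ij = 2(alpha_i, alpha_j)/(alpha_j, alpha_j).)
type B_4 + type F_4

The diagram associated to this matrix has two connected components: the simple roots {alpha_1, alpha_2, alpha_5, alpha_6} form a chain of 4 nodes with a double edge at one end; the terminal node there is the unique short simple root (B_4), and {alpha_3, alpha_4, alpha_7, alpha_8} form a chain of 4 nodes with a double edge between the middle two (F_4). A semisimple Lie algebra decomposes uniquely as the direct sum of simple ideals, one per connected component of its Dynkin diagram, so g ≅ B_4 ⊕ F_4 (dimension 36 + 52 = 88).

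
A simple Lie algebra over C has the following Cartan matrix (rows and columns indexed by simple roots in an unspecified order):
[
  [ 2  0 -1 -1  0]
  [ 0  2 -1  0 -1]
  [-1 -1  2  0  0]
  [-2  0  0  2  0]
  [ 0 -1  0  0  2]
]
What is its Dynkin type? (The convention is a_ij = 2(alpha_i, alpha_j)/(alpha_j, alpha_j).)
The matrix has rank 5 with 2's on the diagonal. Reading the off-diagonal entries as Dynkin edges (a single edge where a_ij = a_ji = -1; a double or triple edge where a_ij * a_ji = 2 or 3), the diagram is a chain of 5 nodes with a double edge at one end; the terminal node there is the unique long simple root (C_5). One simple-root ordering that puts it in standard form is (alpha_5, alpha_2, alpha_3, alpha_1, alpha_4). So the algebra is type C_5, i.e. sp(10).

C_5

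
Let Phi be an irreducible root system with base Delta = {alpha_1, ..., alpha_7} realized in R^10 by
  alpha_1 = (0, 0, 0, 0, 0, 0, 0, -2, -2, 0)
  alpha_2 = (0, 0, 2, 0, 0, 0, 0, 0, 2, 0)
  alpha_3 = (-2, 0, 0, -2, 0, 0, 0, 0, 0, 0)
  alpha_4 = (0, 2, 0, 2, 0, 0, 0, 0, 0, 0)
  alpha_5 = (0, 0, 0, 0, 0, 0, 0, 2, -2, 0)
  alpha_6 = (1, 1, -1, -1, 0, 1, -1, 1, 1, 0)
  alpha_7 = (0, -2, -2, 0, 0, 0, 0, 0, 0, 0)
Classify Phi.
Compute the Cartan integers a_ij = 2(alpha_i, alpha_j)/(alpha_j, alpha_j); the resulting 7x7 Cartan matrix is
[[2, -1, 0, 0, 0, -1, 0], [-1, 2, 0, 0, -1, 0, -1], [0, 0, 2, -1, 0, 0, 0], [0, 0, -1, 2, 0, 0, -1], [0, -1, 0, 0, 2, 0, 0], [-1, 0, 0, 0, 0, 2, 0], [0, -1, 0, -1, 0, 0, 2]].
All simple roots have the same length, so the diagram is simply laced. The associated Dynkin diagram is a chain of 6 nodes with one extra node attached to the third node from one end (E_7), so the type is E_7.

type E_7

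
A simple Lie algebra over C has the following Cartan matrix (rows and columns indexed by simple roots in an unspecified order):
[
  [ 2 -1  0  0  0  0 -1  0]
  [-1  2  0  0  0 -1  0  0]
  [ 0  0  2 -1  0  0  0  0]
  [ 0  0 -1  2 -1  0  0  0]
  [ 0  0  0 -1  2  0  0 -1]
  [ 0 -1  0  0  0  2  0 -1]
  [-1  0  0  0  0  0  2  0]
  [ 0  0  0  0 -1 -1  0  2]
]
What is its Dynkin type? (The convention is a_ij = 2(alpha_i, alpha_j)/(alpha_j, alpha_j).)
The matrix has rank 8 with 2's on the diagonal. Reading the off-diagonal entries as Dynkin edges (a single edge where a_ij = a_ji = -1; a double or triple edge where a_ij * a_ji = 2 or 3), the diagram is a chain of 8 nodes with single edges (A_8). One simple-root ordering that puts it in standard form is (alpha_7, alpha_1, alpha_2, alpha_6, alpha_8, alpha_5, alpha_4, alpha_3). So the algebra is type A_8, i.e. sl(9).

A8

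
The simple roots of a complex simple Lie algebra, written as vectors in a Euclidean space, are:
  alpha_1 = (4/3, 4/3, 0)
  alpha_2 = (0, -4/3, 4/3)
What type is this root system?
type A_2

Compute the Cartan integers a_ij = 2(alpha_i, alpha_j)/(alpha_j, alpha_j); the resulting 2x2 Cartan matrix is
[[2, -1], [-1, 2]].
All simple roots have the same length, so the diagram is simply laced. The associated Dynkin diagram is a chain of 2 nodes with single edges (A_2), so the type is A_2 (the algebra sl(3)).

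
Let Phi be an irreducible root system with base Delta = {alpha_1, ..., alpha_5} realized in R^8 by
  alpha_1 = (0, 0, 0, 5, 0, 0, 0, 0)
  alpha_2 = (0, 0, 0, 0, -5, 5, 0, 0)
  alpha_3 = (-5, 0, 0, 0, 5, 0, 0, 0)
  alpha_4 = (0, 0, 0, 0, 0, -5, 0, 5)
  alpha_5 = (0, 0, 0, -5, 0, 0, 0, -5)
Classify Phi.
B_5

Compute the Cartan integers a_ij = 2(alpha_i, alpha_j)/(alpha_j, alpha_j); the resulting 5x5 Cartan matrix is
[[2, 0, 0, 0, -1], [0, 2, -1, -1, 0], [0, -1, 2, 0, 0], [0, -1, 0, 2, -1], [-2, 0, 0, -1, 2]].
The roots have two lengths (squared-length ratio 2:1); the short ones are alpha_{1}. The associated Dynkin diagram is a chain of 5 nodes with a double edge at one end; the terminal node there is the unique short simple root (B_5), so the type is B_5 (the algebra so(11)).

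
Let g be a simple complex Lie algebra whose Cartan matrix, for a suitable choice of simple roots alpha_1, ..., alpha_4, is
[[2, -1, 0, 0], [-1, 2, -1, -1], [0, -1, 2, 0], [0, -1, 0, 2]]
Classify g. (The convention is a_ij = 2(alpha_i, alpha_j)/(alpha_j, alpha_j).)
D_4

The matrix has rank 4 with 2's on the diagonal. Reading the off-diagonal entries as Dynkin edges (a single edge where a_ij = a_ji = -1; a double or triple edge where a_ij * a_ji = 2 or 3), the diagram is a chain of 2 nodes with a fork of two nodes at one end (D_4). One simple-root ordering that puts it in standard form is (alpha_4, alpha_2, alpha_3, alpha_1). So the algebra is type D_4, i.e. so(8).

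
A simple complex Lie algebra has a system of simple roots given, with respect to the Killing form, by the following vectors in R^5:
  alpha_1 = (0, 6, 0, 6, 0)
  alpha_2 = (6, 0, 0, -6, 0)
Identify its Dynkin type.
A_2 (sl(3))

Compute the Cartan integers a_ij = 2(alpha_i, alpha_j)/(alpha_j, alpha_j); the resulting 2x2 Cartan matrix is
[[2, -1], [-1, 2]].
All simple roots have the same length, so the diagram is simply laced. The associated Dynkin diagram is a chain of 2 nodes with single edges (A_2), so the type is A_2 (the algebra sl(3)).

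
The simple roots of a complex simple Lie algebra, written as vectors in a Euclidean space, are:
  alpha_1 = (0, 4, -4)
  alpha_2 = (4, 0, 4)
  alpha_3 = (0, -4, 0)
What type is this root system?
Compute the Cartan integers a_ij = 2(alpha_i, alpha_j)/(alpha_j, alpha_j); the resulting 3x3 Cartan matrix is
[[2, -1, -2], [-1, 2, 0], [-1, 0, 2]].
The roots have two lengths (squared-length ratio 2:1); the short ones are alpha_{3}. The associated Dynkin diagram is a chain of 3 nodes with a double edge at one end; the terminal node there is the unique short simple root (B_3), so the type is B_3 (the algebra so(7)).

B_3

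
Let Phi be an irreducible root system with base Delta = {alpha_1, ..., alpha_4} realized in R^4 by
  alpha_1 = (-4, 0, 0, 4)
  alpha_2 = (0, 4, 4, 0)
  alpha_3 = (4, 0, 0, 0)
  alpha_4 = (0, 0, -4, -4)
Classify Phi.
Compute the Cartan integers a_ij = 2(alpha_i, alpha_j)/(alpha_j, alpha_j); the resulting 4x4 Cartan matrix is
[[2, 0, -2, -1], [0, 2, 0, -1], [-1, 0, 2, 0], [-1, -1, 0, 2]].
The roots have two lengths (squared-length ratio 2:1); the short ones are alpha_{3}. The associated Dynkin diagram is a chain of 4 nodes with a double edge at one end; the terminal node there is the unique short simple root (B_4), so the type is B_4 (the algebra so(9)).

B_4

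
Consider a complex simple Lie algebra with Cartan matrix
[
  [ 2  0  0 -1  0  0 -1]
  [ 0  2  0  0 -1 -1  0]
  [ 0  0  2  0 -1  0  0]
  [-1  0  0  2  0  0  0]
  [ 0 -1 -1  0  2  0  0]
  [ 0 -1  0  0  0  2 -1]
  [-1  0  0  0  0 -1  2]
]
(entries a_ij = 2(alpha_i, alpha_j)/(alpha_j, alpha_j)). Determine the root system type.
type A_7

The matrix has rank 7 with 2's on the diagonal. Reading the off-diagonal entries as Dynkin edges (a single edge where a_ij = a_ji = -1; a double or triple edge where a_ij * a_ji = 2 or 3), the diagram is a chain of 7 nodes with single edges (A_7). One simple-root ordering that puts it in standard form is (alpha_4, alpha_1, alpha_7, alpha_6, alpha_2, alpha_5, alpha_3). So the algebra is type A_7, i.e. sl(8).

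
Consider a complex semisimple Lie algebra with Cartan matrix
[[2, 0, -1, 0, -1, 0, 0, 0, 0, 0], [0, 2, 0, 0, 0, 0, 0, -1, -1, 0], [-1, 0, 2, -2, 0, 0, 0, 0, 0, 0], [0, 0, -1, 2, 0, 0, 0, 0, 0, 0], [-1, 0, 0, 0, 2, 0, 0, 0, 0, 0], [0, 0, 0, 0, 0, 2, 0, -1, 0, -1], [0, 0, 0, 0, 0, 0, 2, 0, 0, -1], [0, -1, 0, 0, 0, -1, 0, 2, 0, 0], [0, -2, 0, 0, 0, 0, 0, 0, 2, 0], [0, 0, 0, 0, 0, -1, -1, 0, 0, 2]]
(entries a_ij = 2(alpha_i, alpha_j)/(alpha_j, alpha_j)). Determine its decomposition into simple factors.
The diagram associated to this matrix has two connected components: the simple roots {alpha_1, alpha_3, alpha_4, alpha_5} form a chain of 4 nodes with a double edge at one end; the terminal node there is the unique short simple root (B_4), and {alpha_2, alpha_6, alpha_7, alpha_8, alpha_9, alpha_10} form a chain of 6 nodes with a double edge at one end; the terminal node there is the unique long simple root (C_6). A semisimple Lie algebra decomposes uniquely as the direct sum of simple ideals, one per connected component of its Dynkin diagram, so g ≅ B_4 ⊕ C_6 (dimension 36 + 78 = 114).

B_4 (so(9)) ⊕ C_6 (sp(12))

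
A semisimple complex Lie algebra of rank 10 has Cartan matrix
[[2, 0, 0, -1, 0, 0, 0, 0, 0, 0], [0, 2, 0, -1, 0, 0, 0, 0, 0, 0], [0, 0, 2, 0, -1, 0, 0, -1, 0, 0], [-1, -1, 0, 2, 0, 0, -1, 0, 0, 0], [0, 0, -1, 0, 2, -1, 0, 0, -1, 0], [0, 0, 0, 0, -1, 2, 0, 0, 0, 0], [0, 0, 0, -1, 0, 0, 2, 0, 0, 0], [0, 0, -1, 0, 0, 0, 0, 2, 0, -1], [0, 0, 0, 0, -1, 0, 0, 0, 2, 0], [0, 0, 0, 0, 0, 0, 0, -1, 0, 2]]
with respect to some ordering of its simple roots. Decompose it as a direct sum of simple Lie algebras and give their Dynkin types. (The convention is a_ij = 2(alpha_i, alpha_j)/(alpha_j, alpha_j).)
D_4 + D_6

The diagram associated to this matrix has two connected components: the simple roots {alpha_1, alpha_2, alpha_4, alpha_7} form a chain of 2 nodes with a fork of two nodes at one end (D_4), and {alpha_3, alpha_5, alpha_6, alpha_8, alpha_9, alpha_10} form a chain of 4 nodes with a fork of two nodes at one end (D_6). A semisimple Lie algebra decomposes uniquely as the direct sum of simple ideals, one per connected component of its Dynkin diagram, so g ≅ D_4 ⊕ D_6 (dimension 28 + 66 = 94).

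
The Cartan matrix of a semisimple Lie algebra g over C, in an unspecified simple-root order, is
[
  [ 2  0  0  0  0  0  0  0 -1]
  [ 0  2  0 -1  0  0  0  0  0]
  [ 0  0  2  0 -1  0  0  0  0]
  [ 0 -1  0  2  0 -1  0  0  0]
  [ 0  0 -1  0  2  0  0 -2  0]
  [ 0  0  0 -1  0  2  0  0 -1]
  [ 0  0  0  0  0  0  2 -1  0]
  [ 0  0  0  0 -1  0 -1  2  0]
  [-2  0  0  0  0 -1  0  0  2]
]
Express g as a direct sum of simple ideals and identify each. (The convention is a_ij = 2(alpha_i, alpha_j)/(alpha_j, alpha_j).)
The diagram associated to this matrix has two connected components: the simple roots {alpha_1, alpha_2, alpha_4, alpha_6, alpha_9} form a chain of 5 nodes with a double edge at one end; the terminal node there is the unique short simple root (B_5), and {alpha_3, alpha_5, alpha_7, alpha_8} form a chain of 4 nodes with a double edge between the middle two (F_4). A semisimple Lie algebra decomposes uniquely as the direct sum of simple ideals, one per connected component of its Dynkin diagram, so g ≅ B_5 ⊕ F_4 (dimension 55 + 52 = 107).

type B_5 ⊕ type F_4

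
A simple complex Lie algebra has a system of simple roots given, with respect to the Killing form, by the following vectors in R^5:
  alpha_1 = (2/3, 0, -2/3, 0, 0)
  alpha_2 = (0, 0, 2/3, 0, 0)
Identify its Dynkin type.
Compute the Cartan integers a_ij = 2(alpha_i, alpha_j)/(alpha_j, alpha_j); the resulting 2x2 Cartan matrix is
[[2, -2], [-1, 2]].
The roots have two lengths (squared-length ratio 2:1); the short ones are alpha_{2}. The associated Dynkin diagram is a chain of 2 nodes with a double edge at one end; the terminal node there is the unique short simple root (B_2), so the type is B_2 (the algebra so(5)).

type B_2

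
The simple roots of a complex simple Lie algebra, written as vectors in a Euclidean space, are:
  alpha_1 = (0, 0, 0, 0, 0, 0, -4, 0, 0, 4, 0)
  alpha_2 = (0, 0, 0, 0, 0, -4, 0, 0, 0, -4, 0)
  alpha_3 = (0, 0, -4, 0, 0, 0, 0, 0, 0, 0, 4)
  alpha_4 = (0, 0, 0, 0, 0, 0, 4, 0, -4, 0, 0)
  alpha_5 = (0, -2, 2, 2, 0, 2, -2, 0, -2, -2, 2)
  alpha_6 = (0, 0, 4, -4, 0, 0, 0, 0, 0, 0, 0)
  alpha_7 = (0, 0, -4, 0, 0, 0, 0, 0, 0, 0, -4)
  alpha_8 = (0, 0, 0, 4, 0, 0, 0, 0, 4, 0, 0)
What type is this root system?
type E_8

Compute the Cartan integers a_ij = 2(alpha_i, alpha_j)/(alpha_j, alpha_j); the resulting 8x8 Cartan matrix is
[[2, -1, 0, -1, 0, 0, 0, 0], [-1, 2, 0, 0, 0, 0, 0, 0], [0, 0, 2, 0, 0, -1, 0, 0], [-1, 0, 0, 2, 0, 0, 0, -1], [0, 0, 0, 0, 2, 0, -1, 0], [0, 0, -1, 0, 0, 2, -1, -1], [0, 0, 0, 0, -1, -1, 2, 0], [0, 0, 0, -1, 0, -1, 0, 2]].
All simple roots have the same length, so the diagram is simply laced. The associated Dynkin diagram is a chain of 7 nodes with one extra node attached to the third node from one end (E_8), so the type is E_8.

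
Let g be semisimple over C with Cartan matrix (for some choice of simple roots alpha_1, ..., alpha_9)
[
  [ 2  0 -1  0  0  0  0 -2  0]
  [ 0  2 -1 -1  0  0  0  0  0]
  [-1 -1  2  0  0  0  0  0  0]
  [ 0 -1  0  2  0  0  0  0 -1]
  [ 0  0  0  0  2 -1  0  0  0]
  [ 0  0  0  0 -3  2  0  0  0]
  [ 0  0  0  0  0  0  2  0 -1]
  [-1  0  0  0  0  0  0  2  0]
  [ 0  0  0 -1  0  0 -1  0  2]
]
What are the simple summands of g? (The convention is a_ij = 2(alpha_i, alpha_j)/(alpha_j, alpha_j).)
B_7 (so(15)) ⊕ G_2

The diagram associated to this matrix has two connected components: the simple roots {alpha_1, alpha_2, alpha_3, alpha_4, alpha_7, alpha_8, alpha_9} form a chain of 7 nodes with a double edge at one end; the terminal node there is the unique short simple root (B_7), and {alpha_5, alpha_6} form two nodes joined by a triple edge (G_2). A semisimple Lie algebra decomposes uniquely as the direct sum of simple ideals, one per connected component of its Dynkin diagram, so g ≅ B_7 ⊕ G_2 (dimension 105 + 14 = 119).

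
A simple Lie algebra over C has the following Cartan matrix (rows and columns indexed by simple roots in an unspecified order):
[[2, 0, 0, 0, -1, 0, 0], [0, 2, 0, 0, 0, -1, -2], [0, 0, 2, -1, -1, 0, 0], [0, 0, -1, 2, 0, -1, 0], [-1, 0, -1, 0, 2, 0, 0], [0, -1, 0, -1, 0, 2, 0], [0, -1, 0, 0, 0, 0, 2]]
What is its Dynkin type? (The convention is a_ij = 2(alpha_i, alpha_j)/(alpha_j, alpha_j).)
The matrix has rank 7 with 2's on the diagonal. Reading the off-diagonal entries as Dynkin edges (a single edge where a_ij = a_ji = -1; a double or triple edge where a_ij * a_ji = 2 or 3), the diagram is a chain of 7 nodes with a double edge at one end; the terminal node there is the unique short simple root (B_7). One simple-root ordering that puts it in standard form is (alpha_1, alpha_5, alpha_3, alpha_4, alpha_6, alpha_2, alpha_7). So the algebra is type B_7, i.e. so(15).

B_7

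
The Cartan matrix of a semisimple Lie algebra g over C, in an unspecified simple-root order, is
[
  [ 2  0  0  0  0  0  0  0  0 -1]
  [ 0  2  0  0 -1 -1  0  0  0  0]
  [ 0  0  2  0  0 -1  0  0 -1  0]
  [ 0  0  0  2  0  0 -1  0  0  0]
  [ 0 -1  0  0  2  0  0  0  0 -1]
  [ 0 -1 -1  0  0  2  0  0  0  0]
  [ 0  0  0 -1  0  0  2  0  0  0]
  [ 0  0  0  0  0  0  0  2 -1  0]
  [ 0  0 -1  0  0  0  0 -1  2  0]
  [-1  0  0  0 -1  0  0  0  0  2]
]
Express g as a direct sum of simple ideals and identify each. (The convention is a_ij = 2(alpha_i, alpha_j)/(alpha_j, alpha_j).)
A2 + A8

The diagram associated to this matrix has two connected components: the simple roots {alpha_4, alpha_7} form a chain of 2 nodes with single edges (A_2), and {alpha_1, alpha_2, alpha_3, alpha_5, alpha_6, alpha_8, alpha_9, alpha_10} form a chain of 8 nodes with single edges (A_8). A semisimple Lie algebra decomposes uniquely as the direct sum of simple ideals, one per connected component of its Dynkin diagram, so g ≅ A_2 ⊕ A_8 (dimension 8 + 80 = 88).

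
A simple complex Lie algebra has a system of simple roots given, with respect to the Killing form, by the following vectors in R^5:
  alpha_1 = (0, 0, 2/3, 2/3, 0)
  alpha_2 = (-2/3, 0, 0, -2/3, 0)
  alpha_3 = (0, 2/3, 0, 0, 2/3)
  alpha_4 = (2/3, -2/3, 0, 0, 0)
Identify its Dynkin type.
Compute the Cartan integers a_ij = 2(alpha_i, alpha_j)/(alpha_j, alpha_j); the resulting 4x4 Cartan matrix is
[[2, -1, 0, 0], [-1, 2, 0, -1], [0, 0, 2, -1], [0, -1, -1, 2]].
All simple roots have the same length, so the diagram is simply laced. The associated Dynkin diagram is a chain of 4 nodes with single edges (A_4), so the type is A_4 (the algebra sl(5)).

type A_4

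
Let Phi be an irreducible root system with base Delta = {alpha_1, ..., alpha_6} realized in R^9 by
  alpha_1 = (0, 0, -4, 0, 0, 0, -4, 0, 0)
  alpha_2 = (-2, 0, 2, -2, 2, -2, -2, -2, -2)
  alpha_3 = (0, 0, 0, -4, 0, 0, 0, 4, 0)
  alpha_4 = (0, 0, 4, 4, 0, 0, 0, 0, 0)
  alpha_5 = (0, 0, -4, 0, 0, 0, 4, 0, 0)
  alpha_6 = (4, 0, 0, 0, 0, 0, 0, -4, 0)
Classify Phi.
E_6

Compute the Cartan integers a_ij = 2(alpha_i, alpha_j)/(alpha_j, alpha_j); the resulting 6x6 Cartan matrix is
[[2, 0, 0, -1, 0, 0], [0, 2, 0, 0, -1, 0], [0, 0, 2, -1, 0, -1], [-1, 0, -1, 2, -1, 0], [0, -1, 0, -1, 2, 0], [0, 0, -1, 0, 0, 2]].
All simple roots have the same length, so the diagram is simply laced. The associated Dynkin diagram is a chain of 5 nodes with one extra node attached to the third node from one end (E_6), so the type is E_6.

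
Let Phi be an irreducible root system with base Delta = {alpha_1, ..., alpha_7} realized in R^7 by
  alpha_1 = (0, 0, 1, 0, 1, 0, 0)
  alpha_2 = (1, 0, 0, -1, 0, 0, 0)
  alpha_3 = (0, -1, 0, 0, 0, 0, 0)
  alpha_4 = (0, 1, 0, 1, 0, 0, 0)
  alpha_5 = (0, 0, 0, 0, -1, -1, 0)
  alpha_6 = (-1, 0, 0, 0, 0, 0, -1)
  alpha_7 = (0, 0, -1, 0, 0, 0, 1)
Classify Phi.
type B_7

Compute the Cartan integers a_ij = 2(alpha_i, alpha_j)/(alpha_j, alpha_j); the resulting 7x7 Cartan matrix is
[[2, 0, 0, 0, -1, 0, -1], [0, 2, 0, -1, 0, -1, 0], [0, 0, 2, -1, 0, 0, 0], [0, -1, -2, 2, 0, 0, 0], [-1, 0, 0, 0, 2, 0, 0], [0, -1, 0, 0, 0, 2, -1], [-1, 0, 0, 0, 0, -1, 2]].
The roots have two lengths (squared-length ratio 2:1); the short ones are alpha_{3}. The associated Dynkin diagram is a chain of 7 nodes with a double edge at one end; the terminal node there is the unique short simple root (B_7), so the type is B_7 (the algebra so(15)).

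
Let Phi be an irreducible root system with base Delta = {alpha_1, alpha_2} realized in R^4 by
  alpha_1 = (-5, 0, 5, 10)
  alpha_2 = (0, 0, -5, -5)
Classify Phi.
Compute the Cartan integers a_ij = 2(alpha_i, alpha_j)/(alpha_j, alpha_j); the resulting 2x2 Cartan matrix is
[[2, -3], [-1, 2]].
The roots have two lengths (squared-length ratio 3:1); the short ones are alpha_{2}. The associated Dynkin diagram is two nodes joined by a triple edge (G_2), so the type is G_2.

G_2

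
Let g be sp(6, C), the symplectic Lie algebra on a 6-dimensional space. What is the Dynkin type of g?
type C_3

This is sp(6), which has dimension 6(6+1)/2 = 21 and rank 6/2 = 3. In the classification of classical Lie algebras, the symplectic algebra sp(2n) has type C_n; here n = 3, so the Dynkin diagram is a chain of 3 nodes with a double edge at one end; the terminal node there is the unique long simple root (C_3). Hence the type is C_3.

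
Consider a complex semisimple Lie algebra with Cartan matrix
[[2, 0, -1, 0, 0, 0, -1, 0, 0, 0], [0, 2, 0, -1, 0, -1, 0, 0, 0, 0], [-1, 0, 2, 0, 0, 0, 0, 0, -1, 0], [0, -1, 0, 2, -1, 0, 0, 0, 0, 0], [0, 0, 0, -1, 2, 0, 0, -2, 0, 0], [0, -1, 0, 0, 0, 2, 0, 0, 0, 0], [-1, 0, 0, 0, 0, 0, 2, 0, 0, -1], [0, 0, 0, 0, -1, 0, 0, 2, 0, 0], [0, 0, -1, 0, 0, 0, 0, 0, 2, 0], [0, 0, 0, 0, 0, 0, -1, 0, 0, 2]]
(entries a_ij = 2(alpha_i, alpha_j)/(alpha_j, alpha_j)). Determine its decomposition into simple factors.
A_5 + B_5

The diagram associated to this matrix has two connected components: the simple roots {alpha_1, alpha_3, alpha_7, alpha_9, alpha_10} form a chain of 5 nodes with single edges (A_5), and {alpha_2, alpha_4, alpha_5, alpha_6, alpha_8} form a chain of 5 nodes with a double edge at one end; the terminal node there is the unique short simple root (B_5). A semisimple Lie algebra decomposes uniquely as the direct sum of simple ideals, one per connected component of its Dynkin diagram, so g ≅ A_5 ⊕ B_5 (dimension 35 + 55 = 90).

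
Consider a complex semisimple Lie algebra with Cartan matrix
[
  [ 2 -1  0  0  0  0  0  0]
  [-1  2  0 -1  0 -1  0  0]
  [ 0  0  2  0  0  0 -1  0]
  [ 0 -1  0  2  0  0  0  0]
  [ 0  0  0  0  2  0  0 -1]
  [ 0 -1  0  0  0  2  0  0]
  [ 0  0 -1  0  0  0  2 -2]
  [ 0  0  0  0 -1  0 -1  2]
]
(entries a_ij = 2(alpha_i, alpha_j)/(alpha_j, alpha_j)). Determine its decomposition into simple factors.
D4 ⊕ F4

The diagram associated to this matrix has two connected components: the simple roots {alpha_1, alpha_2, alpha_4, alpha_6} form a chain of 2 nodes with a fork of two nodes at one end (D_4), and {alpha_3, alpha_5, alpha_7, alpha_8} form a chain of 4 nodes with a double edge between the middle two (F_4). A semisimple Lie algebra decomposes uniquely as the direct sum of simple ideals, one per connected component of its Dynkin diagram, so g ≅ D_4 ⊕ F_4 (dimension 28 + 52 = 80).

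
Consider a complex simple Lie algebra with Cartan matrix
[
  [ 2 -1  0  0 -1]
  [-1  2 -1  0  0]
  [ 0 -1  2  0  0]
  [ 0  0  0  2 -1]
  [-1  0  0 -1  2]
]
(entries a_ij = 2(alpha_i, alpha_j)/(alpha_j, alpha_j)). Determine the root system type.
A_5 (sl(6))

The matrix has rank 5 with 2's on the diagonal. Reading the off-diagonal entries as Dynkin edges (a single edge where a_ij = a_ji = -1; a double or triple edge where a_ij * a_ji = 2 or 3), the diagram is a chain of 5 nodes with single edges (A_5). One simple-root ordering that puts it in standard form is (alpha_3, alpha_2, alpha_1, alpha_5, alpha_4). So the algebra is type A_5, i.e. sl(6).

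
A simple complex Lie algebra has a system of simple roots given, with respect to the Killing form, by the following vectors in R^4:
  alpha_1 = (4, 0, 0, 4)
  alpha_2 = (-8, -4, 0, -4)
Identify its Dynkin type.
Compute the Cartan integers a_ij = 2(alpha_i, alpha_j)/(alpha_j, alpha_j); the resulting 2x2 Cartan matrix is
[[2, -1], [-3, 2]].
The roots have two lengths (squared-length ratio 3:1); the short ones are alpha_{1}. The associated Dynkin diagram is two nodes joined by a triple edge (G_2), so the type is G_2.

G2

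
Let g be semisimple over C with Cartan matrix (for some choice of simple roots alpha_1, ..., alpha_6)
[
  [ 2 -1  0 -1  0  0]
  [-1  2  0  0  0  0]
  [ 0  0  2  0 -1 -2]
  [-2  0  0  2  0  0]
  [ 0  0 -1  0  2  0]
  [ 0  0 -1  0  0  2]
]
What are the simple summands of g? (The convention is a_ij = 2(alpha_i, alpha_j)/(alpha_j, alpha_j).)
B_3 (so(7)) ⊕ C_3 (sp(6))

The diagram associated to this matrix has two connected components: the simple roots {alpha_3, alpha_5, alpha_6} form a chain of 3 nodes with a double edge at one end; the terminal node there is the unique short simple root (B_3), and {alpha_1, alpha_2, alpha_4} form a chain of 3 nodes with a double edge at one end; the terminal node there is the unique long simple root (C_3). A semisimple Lie algebra decomposes uniquely as the direct sum of simple ideals, one per connected component of its Dynkin diagram, so g ≅ B_3 ⊕ C_3 (dimension 21 + 21 = 42).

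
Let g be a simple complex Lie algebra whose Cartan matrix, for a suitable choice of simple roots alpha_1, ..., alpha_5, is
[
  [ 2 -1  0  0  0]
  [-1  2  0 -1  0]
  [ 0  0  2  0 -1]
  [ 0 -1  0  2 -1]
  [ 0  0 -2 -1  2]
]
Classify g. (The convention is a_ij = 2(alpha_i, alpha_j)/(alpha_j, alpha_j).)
The matrix has rank 5 with 2's on the diagonal. Reading the off-diagonal entries as Dynkin edges (a single edge where a_ij = a_ji = -1; a double or triple edge where a_ij * a_ji = 2 or 3), the diagram is a chain of 5 nodes with a double edge at one end; the terminal node there is the unique short simple root (B_5). One simple-root ordering that puts it in standard form is (alpha_1, alpha_2, alpha_4, alpha_5, alpha_3). So the algebra is type B_5, i.e. so(11).

type B_5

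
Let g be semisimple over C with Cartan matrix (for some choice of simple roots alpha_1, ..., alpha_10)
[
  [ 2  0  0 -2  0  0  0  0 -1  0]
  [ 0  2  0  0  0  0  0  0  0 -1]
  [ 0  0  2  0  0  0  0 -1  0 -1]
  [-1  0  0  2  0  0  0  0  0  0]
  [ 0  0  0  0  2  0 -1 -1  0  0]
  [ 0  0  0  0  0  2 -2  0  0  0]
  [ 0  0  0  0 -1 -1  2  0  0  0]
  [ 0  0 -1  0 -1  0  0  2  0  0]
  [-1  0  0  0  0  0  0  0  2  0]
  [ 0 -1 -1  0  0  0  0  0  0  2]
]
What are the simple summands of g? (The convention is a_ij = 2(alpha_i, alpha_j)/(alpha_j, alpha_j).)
The diagram associated to this matrix has two connected components: the simple roots {alpha_1, alpha_4, alpha_9} form a chain of 3 nodes with a double edge at one end; the terminal node there is the unique short simple root (B_3), and {alpha_2, alpha_3, alpha_5, alpha_6, alpha_7, alpha_8, alpha_10} form a chain of 7 nodes with a double edge at one end; the terminal node there is the unique long simple root (C_7). A semisimple Lie algebra decomposes uniquely as the direct sum of simple ideals, one per connected component of its Dynkin diagram, so g ≅ B_3 ⊕ C_7 (dimension 21 + 105 = 126).

B3 ⊕ C7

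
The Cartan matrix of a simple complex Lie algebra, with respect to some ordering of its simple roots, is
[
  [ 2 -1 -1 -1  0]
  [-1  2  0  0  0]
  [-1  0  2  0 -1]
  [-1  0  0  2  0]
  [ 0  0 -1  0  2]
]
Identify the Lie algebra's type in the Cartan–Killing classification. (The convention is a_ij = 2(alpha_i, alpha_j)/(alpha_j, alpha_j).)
The matrix has rank 5 with 2's on the diagonal. Reading the off-diagonal entries as Dynkin edges (a single edge where a_ij = a_ji = -1; a double or triple edge where a_ij * a_ji = 2 or 3), the diagram is a chain of 3 nodes with a fork of two nodes at one end (D_5). One simple-root ordering that puts it in standard form is (alpha_5, alpha_3, alpha_1, alpha_2, alpha_4). So the algebra is type D_5, i.e. so(10).

D_5 (so(10))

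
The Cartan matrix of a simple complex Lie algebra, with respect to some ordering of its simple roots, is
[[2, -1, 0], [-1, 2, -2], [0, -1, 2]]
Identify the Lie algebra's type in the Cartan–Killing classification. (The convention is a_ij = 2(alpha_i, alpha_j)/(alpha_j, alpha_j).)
The matrix has rank 3 with 2's on the diagonal. Reading the off-diagonal entries as Dynkin edges (a single edge where a_ij = a_ji = -1; a double or triple edge where a_ij * a_ji = 2 or 3), the diagram is a chain of 3 nodes with a double edge at one end; the terminal node there is the unique short simple root (B_3). One simple-root ordering that puts it in standard form is (alpha_1, alpha_2, alpha_3). So the algebra is type B_3, i.e. so(7).

type B_3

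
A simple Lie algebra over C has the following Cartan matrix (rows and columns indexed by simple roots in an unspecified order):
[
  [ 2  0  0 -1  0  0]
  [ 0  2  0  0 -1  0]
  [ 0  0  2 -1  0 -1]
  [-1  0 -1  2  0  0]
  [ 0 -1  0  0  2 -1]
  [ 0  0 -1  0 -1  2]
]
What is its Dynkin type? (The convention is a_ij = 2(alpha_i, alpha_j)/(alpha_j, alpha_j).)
A6

The matrix has rank 6 with 2's on the diagonal. Reading the off-diagonal entries as Dynkin edges (a single edge where a_ij = a_ji = -1; a double or triple edge where a_ij * a_ji = 2 or 3), the diagram is a chain of 6 nodes with single edges (A_6). One simple-root ordering that puts it in standard form is (alpha_2, alpha_5, alpha_6, alpha_3, alpha_4, alpha_1). So the algebra is type A_6, i.e. sl(7).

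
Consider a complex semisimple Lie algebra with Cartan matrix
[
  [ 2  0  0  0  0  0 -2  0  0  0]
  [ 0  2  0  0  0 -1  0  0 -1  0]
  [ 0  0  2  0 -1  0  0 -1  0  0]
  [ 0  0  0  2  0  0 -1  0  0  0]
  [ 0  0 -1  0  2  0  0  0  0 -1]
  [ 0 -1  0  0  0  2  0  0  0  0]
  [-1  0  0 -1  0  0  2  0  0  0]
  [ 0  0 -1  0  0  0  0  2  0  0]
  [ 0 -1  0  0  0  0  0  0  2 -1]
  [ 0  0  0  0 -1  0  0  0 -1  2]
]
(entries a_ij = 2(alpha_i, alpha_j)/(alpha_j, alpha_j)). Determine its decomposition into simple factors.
The diagram associated to this matrix has two connected components: the simple roots {alpha_2, alpha_3, alpha_5, alpha_6, alpha_8, alpha_9, alpha_10} form a chain of 7 nodes with single edges (A_7), and {alpha_1, alpha_4, alpha_7} form a chain of 3 nodes with a double edge at one end; the terminal node there is the unique long simple root (C_3). A semisimple Lie algebra decomposes uniquely as the direct sum of simple ideals, one per connected component of its Dynkin diagram, so g ≅ A_7 ⊕ C_3 (dimension 63 + 21 = 84).

type A_7 ⊕ type C_3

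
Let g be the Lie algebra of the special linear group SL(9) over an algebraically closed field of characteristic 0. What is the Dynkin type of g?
type A_8

This is sl(9), which has dimension 9^2 - 1 = 80 and rank 9 - 1 = 8 (a Cartan subalgebra is the diagonal traceless matrices). In the classification of classical Lie algebras, the special linear algebra sl(n+1) has type A_n; here n = 8, so the Dynkin diagram is a chain of 8 nodes with single edges (A_8). Hence the type is A_8.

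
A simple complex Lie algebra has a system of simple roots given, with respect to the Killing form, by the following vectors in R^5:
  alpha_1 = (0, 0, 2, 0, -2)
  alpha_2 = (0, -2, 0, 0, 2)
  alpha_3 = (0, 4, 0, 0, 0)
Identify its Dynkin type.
C3

Compute the Cartan integers a_ij = 2(alpha_i, alpha_j)/(alpha_j, alpha_j); the resulting 3x3 Cartan matrix is
[[2, -1, 0], [-1, 2, -1], [0, -2, 2]].
The roots have two lengths (squared-length ratio 2:1); the short ones are alpha_{1,2}. The associated Dynkin diagram is a chain of 3 nodes with a double edge at one end; the terminal node there is the unique long simple root (C_3), so the type is C_3 (the algebra sp(6)).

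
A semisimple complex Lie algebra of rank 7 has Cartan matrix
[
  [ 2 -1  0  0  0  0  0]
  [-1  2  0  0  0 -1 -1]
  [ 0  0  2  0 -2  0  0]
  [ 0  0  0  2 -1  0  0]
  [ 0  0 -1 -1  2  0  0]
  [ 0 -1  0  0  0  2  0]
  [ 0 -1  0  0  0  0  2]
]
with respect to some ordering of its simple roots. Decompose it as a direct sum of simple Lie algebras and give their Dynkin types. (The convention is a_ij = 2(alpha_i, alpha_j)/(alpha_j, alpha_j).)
The diagram associated to this matrix has two connected components: the simple roots {alpha_3, alpha_4, alpha_5} form a chain of 3 nodes with a double edge at one end; the terminal node there is the unique long simple root (C_3), and {alpha_1, alpha_2, alpha_6, alpha_7} form a chain of 2 nodes with a fork of two nodes at one end (D_4). A semisimple Lie algebra decomposes uniquely as the direct sum of simple ideals, one per connected component of its Dynkin diagram, so g ≅ C_3 ⊕ D_4 (dimension 21 + 28 = 49).

C_3 (sp(6)) ⊕ D_4 (so(8))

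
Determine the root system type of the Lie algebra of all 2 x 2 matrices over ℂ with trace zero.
This is sl(2), which has dimension 2^2 - 1 = 3 and rank 2 - 1 = 1 (a Cartan subalgebra is the diagonal traceless matrices). In the classification of classical Lie algebras, the special linear algebra sl(n+1) has type A_n; here n = 1, so the Dynkin diagram is a chain of 1 nodes with single edges (A_1). Hence the type is A_1.

type A_1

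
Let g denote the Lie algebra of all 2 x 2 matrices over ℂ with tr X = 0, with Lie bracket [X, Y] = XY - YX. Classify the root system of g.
A_1

This is sl(2), which has dimension 2^2 - 1 = 3 and rank 2 - 1 = 1 (a Cartan subalgebra is the diagonal traceless matrices). In the classification of classical Lie algebras, the special linear algebra sl(n+1) has type A_n; here n = 1, so the Dynkin diagram is a chain of 1 nodes with single edges (A_1). Hence the type is A_1.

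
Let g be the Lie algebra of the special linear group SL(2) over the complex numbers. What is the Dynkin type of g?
A_1

This is sl(2), which has dimension 2^2 - 1 = 3 and rank 2 - 1 = 1 (a Cartan subalgebra is the diagonal traceless matrices). In the classification of classical Lie algebras, the special linear algebra sl(n+1) has type A_n; here n = 1, so the Dynkin diagram is a chain of 1 nodes with single edges (A_1). Hence the type is A_1.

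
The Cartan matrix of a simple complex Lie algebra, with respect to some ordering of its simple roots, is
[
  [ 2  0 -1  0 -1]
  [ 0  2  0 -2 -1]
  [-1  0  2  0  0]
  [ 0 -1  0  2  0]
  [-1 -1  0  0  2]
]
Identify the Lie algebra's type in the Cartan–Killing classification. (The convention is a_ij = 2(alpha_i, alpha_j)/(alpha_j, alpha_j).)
B_5 (so(11))

The matrix has rank 5 with 2's on the diagonal. Reading the off-diagonal entries as Dynkin edges (a single edge where a_ij = a_ji = -1; a double or triple edge where a_ij * a_ji = 2 or 3), the diagram is a chain of 5 nodes with a double edge at one end; the terminal node there is the unique short simple root (B_5). One simple-root ordering that puts it in standard form is (alpha_3, alpha_1, alpha_5, alpha_2, alpha_4). So the algebra is type B_5, i.e. so(11).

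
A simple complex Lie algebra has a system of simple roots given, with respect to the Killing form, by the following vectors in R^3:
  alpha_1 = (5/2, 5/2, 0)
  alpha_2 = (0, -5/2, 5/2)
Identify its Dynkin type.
type A_2

Compute the Cartan integers a_ij = 2(alpha_i, alpha_j)/(alpha_j, alpha_j); the resulting 2x2 Cartan matrix is
[[2, -1], [-1, 2]].
All simple roots have the same length, so the diagram is simply laced. The associated Dynkin diagram is a chain of 2 nodes with single edges (A_2), so the type is A_2 (the algebra sl(3)).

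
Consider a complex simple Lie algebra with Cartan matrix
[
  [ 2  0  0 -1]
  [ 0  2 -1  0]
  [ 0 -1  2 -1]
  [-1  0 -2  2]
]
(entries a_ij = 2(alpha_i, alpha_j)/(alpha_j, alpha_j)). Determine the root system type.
The matrix has rank 4 with 2's on the diagonal. Reading the off-diagonal entries as Dynkin edges (a single edge where a_ij = a_ji = -1; a double or triple edge where a_ij * a_ji = 2 or 3), the diagram is a chain of 4 nodes with a double edge between the middle two (F_4). One simple-root ordering that puts it in standard form is (alpha_1, alpha_4, alpha_3, alpha_2). So the algebra is type F_4.

F_4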